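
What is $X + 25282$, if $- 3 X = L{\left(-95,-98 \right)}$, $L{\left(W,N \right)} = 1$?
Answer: $\frac{75845}{3} \approx 25282.0$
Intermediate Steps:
$X = - \frac{1}{3}$ ($X = \left(- \frac{1}{3}\right) 1 = - \frac{1}{3} \approx -0.33333$)
$X + 25282 = - \frac{1}{3} + 25282 = \frac{75845}{3}$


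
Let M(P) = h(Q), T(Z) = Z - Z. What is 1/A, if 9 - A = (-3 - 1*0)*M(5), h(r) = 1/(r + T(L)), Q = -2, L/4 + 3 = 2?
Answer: 2/15 ≈ 0.13333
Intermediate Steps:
L = -4 (L = -12 + 4*2 = -12 + 8 = -4)
T(Z) = 0
h(r) = 1/r (h(r) = 1/(r + 0) = 1/r)
M(P) = -½ (M(P) = 1/(-2) = -½)
A = 15/2 (A = 9 - (-3 - 1*0)*(-1)/2 = 9 - (-3 + 0)*(-1)/2 = 9 - (-3)*(-1)/2 = 9 - 1*3/2 = 9 - 3/2 = 15/2 ≈ 7.5000)
1/A = 1/(15/2) = 2/15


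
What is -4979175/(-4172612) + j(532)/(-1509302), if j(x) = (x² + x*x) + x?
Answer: 2575480139445/3148865818412 ≈ 0.81791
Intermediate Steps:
j(x) = x + 2*x² (j(x) = (x² + x²) + x = 2*x² + x = x + 2*x²)
-4979175/(-4172612) + j(532)/(-1509302) = -4979175/(-4172612) + (532*(1 + 2*532))/(-1509302) = -4979175*(-1/4172612) + (532*(1 + 1064))*(-1/1509302) = 4979175/4172612 + (532*1065)*(-1/1509302) = 4979175/4172612 + 566580*(-1/1509302) = 4979175/4172612 - 283290/754651 = 2575480139445/3148865818412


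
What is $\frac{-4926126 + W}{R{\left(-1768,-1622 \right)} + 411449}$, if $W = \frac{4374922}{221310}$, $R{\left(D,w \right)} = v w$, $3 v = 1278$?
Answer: $\frac{545098285069}{30930617565} \approx 17.623$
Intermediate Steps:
$v = 426$ ($v = \frac{1}{3} \cdot 1278 = 426$)
$R{\left(D,w \right)} = 426 w$
$W = \frac{2187461}{110655}$ ($W = 4374922 \cdot \frac{1}{221310} = \frac{2187461}{110655} \approx 19.768$)
$\frac{-4926126 + W}{R{\left(-1768,-1622 \right)} + 411449} = \frac{-4926126 + \frac{2187461}{110655}}{426 \left(-1622\right) + 411449} = - \frac{545098285069}{110655 \left(-690972 + 411449\right)} = - \frac{545098285069}{110655 \left(-279523\right)} = \left(- \frac{545098285069}{110655}\right) \left(- \frac{1}{279523}\right) = \frac{545098285069}{30930617565}$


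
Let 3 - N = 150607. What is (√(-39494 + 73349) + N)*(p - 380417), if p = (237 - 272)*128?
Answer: 57967027788 - 384897*√33855 ≈ 5.7896e+10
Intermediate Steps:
N = -150604 (N = 3 - 1*150607 = 3 - 150607 = -150604)
p = -4480 (p = -35*128 = -4480)
(√(-39494 + 73349) + N)*(p - 380417) = (√(-39494 + 73349) - 150604)*(-4480 - 380417) = (√33855 - 150604)*(-384897) = (-150604 + √33855)*(-384897) = 57967027788 - 384897*√33855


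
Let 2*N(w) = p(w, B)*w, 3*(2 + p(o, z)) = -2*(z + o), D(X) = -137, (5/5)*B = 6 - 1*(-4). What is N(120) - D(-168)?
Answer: -5183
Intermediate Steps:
B = 10 (B = 6 - 1*(-4) = 6 + 4 = 10)
p(o, z) = -2 - 2*o/3 - 2*z/3 (p(o, z) = -2 + (-2*(z + o))/3 = -2 + (-2*(o + z))/3 = -2 + (-2*o - 2*z)/3 = -2 + (-2*o/3 - 2*z/3) = -2 - 2*o/3 - 2*z/3)
N(w) = w*(-26/3 - 2*w/3)/2 (N(w) = ((-2 - 2*w/3 - ⅔*10)*w)/2 = ((-2 - 2*w/3 - 20/3)*w)/2 = ((-26/3 - 2*w/3)*w)/2 = (w*(-26/3 - 2*w/3))/2 = w*(-26/3 - 2*w/3)/2)
N(120) - D(-168) = -⅓*120*(13 + 120) - 1*(-137) = -⅓*120*133 + 137 = -5320 + 137 = -5183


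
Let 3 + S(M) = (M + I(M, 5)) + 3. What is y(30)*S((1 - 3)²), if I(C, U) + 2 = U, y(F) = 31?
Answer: 217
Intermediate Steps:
I(C, U) = -2 + U
S(M) = 3 + M (S(M) = -3 + ((M + (-2 + 5)) + 3) = -3 + ((M + 3) + 3) = -3 + ((3 + M) + 3) = -3 + (6 + M) = 3 + M)
y(30)*S((1 - 3)²) = 31*(3 + (1 - 3)²) = 31*(3 + (-2)²) = 31*(3 + 4) = 31*7 = 217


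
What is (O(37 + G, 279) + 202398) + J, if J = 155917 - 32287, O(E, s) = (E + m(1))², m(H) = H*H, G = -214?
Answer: 357004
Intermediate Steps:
m(H) = H²
O(E, s) = (1 + E)² (O(E, s) = (E + 1²)² = (E + 1)² = (1 + E)²)
J = 123630
(O(37 + G, 279) + 202398) + J = ((1 + (37 - 214))² + 202398) + 123630 = ((1 - 177)² + 202398) + 123630 = ((-176)² + 202398) + 123630 = (30976 + 202398) + 123630 = 233374 + 123630 = 357004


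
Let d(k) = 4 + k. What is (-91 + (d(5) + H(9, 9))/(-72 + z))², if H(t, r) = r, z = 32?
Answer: 3345241/400 ≈ 8363.1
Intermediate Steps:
(-91 + (d(5) + H(9, 9))/(-72 + z))² = (-91 + ((4 + 5) + 9)/(-72 + 32))² = (-91 + (9 + 9)/(-40))² = (-91 + 18*(-1/40))² = (-91 - 9/20)² = (-1829/20)² = 3345241/400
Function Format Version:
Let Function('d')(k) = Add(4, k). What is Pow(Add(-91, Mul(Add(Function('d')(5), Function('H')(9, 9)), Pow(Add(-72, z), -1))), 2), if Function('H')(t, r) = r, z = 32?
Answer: Rational(3345241, 400) ≈ 8363.1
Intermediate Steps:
Pow(Add(-91, Mul(Add(Function('d')(5), Function('H')(9, 9)), Pow(Add(-72, z), -1))), 2) = Pow(Add(-91, Mul(Add(Add(4, 5), 9), Pow(Add(-72, 32), -1))), 2) = Pow(Add(-91, Mul(Add(9, 9), Pow(-40, -1))), 2) = Pow(Add(-91, Mul(18, Rational(-1, 40))), 2) = Pow(Add(-91, Rational(-9, 20)), 2) = Pow(Rational(-1829, 20), 2) = Rational(3345241, 400)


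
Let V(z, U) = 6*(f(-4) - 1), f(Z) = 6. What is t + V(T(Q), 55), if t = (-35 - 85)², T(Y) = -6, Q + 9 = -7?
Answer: 14430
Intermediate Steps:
Q = -16 (Q = -9 - 7 = -16)
V(z, U) = 30 (V(z, U) = 6*(6 - 1) = 6*5 = 30)
t = 14400 (t = (-120)² = 14400)
t + V(T(Q), 55) = 14400 + 30 = 14430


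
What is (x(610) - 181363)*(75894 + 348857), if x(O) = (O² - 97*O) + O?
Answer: 56142312927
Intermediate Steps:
x(O) = O² - 96*O
(x(610) - 181363)*(75894 + 348857) = (610*(-96 + 610) - 181363)*(75894 + 348857) = (610*514 - 181363)*424751 = (313540 - 181363)*424751 = 132177*424751 = 56142312927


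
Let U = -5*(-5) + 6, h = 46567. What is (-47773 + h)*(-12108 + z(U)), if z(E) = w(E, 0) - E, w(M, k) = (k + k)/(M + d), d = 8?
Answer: 14639634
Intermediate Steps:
U = 31 (U = 25 + 6 = 31)
w(M, k) = 2*k/(8 + M) (w(M, k) = (k + k)/(M + 8) = (2*k)/(8 + M) = 2*k/(8 + M))
z(E) = -E (z(E) = 2*0/(8 + E) - E = 0 - E = -E)
(-47773 + h)*(-12108 + z(U)) = (-47773 + 46567)*(-12108 - 1*31) = -1206*(-12108 - 31) = -1206*(-12139) = 14639634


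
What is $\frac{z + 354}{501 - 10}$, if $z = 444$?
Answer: $\frac{798}{491} \approx 1.6253$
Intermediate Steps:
$\frac{z + 354}{501 - 10} = \frac{444 + 354}{501 - 10} = \frac{798}{491}$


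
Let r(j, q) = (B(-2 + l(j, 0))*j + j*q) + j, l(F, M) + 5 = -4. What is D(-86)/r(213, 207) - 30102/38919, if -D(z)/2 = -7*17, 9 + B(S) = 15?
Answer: -227141107/295667643 ≈ -0.76823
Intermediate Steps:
l(F, M) = -9 (l(F, M) = -5 - 4 = -9)
B(S) = 6 (B(S) = -9 + 15 = 6)
r(j, q) = 7*j + j*q (r(j, q) = (6*j + j*q) + j = 7*j + j*q)
D(z) = 238 (D(z) = -(-14)*17 = -2*(-119) = 238)
D(-86)/r(213, 207) - 30102/38919 = 238/((213*(7 + 207))) - 30102/38919 = 238/((213*214)) - 30102*1/38919 = 238/45582 - 10034/12973 = 238*(1/45582) - 10034/12973 = 119/22791 - 10034/12973 = -227141107/295667643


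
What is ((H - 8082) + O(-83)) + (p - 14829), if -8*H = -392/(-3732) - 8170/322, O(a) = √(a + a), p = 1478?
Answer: -25752326305/1201704 + I*√166 ≈ -21430.0 + 12.884*I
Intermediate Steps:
O(a) = √2*√a (O(a) = √(2*a) = √2*√a)
H = 3795527/1201704 (H = -(-392/(-3732) - 8170/322)/8 = -(-392*(-1/3732) - 8170*1/322)/8 = -(98/933 - 4085/161)/8 = -⅛*(-3795527/150213) = 3795527/1201704 ≈ 3.1585)
((H - 8082) + O(-83)) + (p - 14829) = ((3795527/1201704 - 8082) + √2*√(-83)) + (1478 - 14829) = (-9708376201/1201704 + √2*(I*√83)) - 13351 = (-9708376201/1201704 + I*√166) - 13351 = -25752326305/1201704 + I*√166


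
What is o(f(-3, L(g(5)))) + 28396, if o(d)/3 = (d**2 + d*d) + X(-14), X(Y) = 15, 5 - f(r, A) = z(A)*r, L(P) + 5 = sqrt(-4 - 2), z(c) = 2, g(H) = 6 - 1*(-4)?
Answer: 29167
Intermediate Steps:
g(H) = 10 (g(H) = 6 + 4 = 10)
L(P) = -5 + I*sqrt(6) (L(P) = -5 + sqrt(-4 - 2) = -5 + sqrt(-6) = -5 + I*sqrt(6))
f(r, A) = 5 - 2*r
o(d) = 45 + 6*d**2 (o(d) = 3*((d**2 + d*d) + 15) = 3*((d**2 + d**2) + 15) = 3*(2*d**2 + 15) = 3*(15 + 2*d**2) = 45 + 6*d**2)
o(f(-3, L(g(5)))) + 28396 = (45 + 6*(5 - 2*(-3))**2) + 28396 = (45 + 6*(5 + 6)**2) + 28396 = (45 + 6*11**2) + 28396 = (45 + 6*121) + 28396 = (45 + 726) + 28396 = 771 + 28396 = 29167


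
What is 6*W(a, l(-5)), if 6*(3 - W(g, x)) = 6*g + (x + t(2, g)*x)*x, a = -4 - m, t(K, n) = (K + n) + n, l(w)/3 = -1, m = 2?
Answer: 135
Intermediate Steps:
l(w) = -3 (l(w) = 3*(-1) = -3)
t(K, n) = K + 2*n
a = -6 (a = -4 - 1*2 = -4 - 2 = -6)
W(g, x) = 3 - g - x*(x + x*(2 + 2*g))/6 (W(g, x) = 3 - (6*g + (x + (2 + 2*g)*x)*x)/6 = 3 - (6*g + (x + x*(2 + 2*g))*x)/6 = 3 - (6*g + x*(x + x*(2 + 2*g)))/6 = 3 + (-g - x*(x + x*(2 + 2*g))/6) = 3 - g - x*(x + x*(2 + 2*g))/6)
6*W(a, l(-5)) = 6*(3 - 1*(-6) - ½*(-3)² - ⅓*(-6)*(-3)²) = 6*(3 + 6 - ½*9 - ⅓*(-6)*9) = 6*(3 + 6 - 9/2 + 18) = 6*(45/2) = 135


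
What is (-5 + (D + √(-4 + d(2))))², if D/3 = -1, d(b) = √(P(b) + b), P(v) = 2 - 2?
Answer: (8 - I*√(4 - √2))² ≈ 61.414 - 25.729*I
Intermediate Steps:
P(v) = 0
d(b) = √b (d(b) = √(0 + b) = √b)
D = -3 (D = 3*(-1) = -3)
(-5 + (D + √(-4 + d(2))))² = (-5 + (-3 + √(-4 + √2)))² = (-8 + √(-4 + √2))²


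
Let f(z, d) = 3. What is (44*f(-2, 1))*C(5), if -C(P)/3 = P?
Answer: -1980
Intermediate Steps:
C(P) = -3*P
(44*f(-2, 1))*C(5) = (44*3)*(-3*5) = 132*(-15) = -1980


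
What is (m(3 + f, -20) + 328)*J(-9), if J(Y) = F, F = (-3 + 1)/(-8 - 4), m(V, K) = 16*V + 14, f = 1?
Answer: 203/3 ≈ 67.667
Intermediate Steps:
m(V, K) = 14 + 16*V
F = ⅙ (F = -2/(-12) = -2*(-1/12) = ⅙ ≈ 0.16667)
J(Y) = ⅙
(m(3 + f, -20) + 328)*J(-9) = ((14 + 16*(3 + 1)) + 328)*(⅙) = ((14 + 16*4) + 328)*(⅙) = ((14 + 64) + 328)*(⅙) = (78 + 328)*(⅙) = 406*(⅙) = 203/3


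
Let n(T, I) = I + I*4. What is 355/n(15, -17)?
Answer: -71/17 ≈ -4.1765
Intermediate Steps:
n(T, I) = 5*I (n(T, I) = I + 4*I = 5*I)
355/n(15, -17) = 355/((5*(-17))) = 355/(-85) = 355*(-1/85) = -71/17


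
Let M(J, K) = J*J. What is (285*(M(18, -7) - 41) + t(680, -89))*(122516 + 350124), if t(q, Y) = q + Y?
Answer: 38400109440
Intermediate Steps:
M(J, K) = J²
t(q, Y) = Y + q
(285*(M(18, -7) - 41) + t(680, -89))*(122516 + 350124) = (285*(18² - 41) + (-89 + 680))*(122516 + 350124) = (285*(324 - 41) + 591)*472640 = (285*283 + 591)*472640 = (80655 + 591)*472640 = 81246*472640 = 38400109440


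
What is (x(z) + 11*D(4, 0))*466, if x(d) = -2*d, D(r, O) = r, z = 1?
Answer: 19572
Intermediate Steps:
(x(z) + 11*D(4, 0))*466 = (-2*1 + 11*4)*466 = (-2 + 44)*466 = 42*466 = 19572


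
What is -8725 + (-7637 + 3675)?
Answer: -12687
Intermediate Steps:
-8725 + (-7637 + 3675) = -8725 - 3962 = -12687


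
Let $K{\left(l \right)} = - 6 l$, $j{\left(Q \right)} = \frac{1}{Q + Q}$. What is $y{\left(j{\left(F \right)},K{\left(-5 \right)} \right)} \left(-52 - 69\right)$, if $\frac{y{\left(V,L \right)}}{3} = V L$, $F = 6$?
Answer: $- \frac{1815}{2} \approx -907.5$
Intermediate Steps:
$j{\left(Q \right)} = \frac{1}{2 Q}$
$K{\left(l \right)} = - 6 l$
$y{\left(V,L \right)} = 3 L V$ ($y{\left(V,L \right)} = 3 V L = 3 L V$)
$y{\left(j{\left(F \right)},K{\left(-5 \right)} \right)} \left(-52 - 69\right) = 3 \left(\left(-6\right) \left(-5\right)\right) \frac{1}{2 \cdot 6} \left(-52 - 69\right) = 3 \cdot 30 \cdot \frac{1}{2} \cdot \frac{1}{6} \left(-121\right) = 3 \cdot 30 \cdot \frac{1}{12} \left(-121\right) = \frac{15}{2} \left(-121\right) = - \frac{1815}{2}$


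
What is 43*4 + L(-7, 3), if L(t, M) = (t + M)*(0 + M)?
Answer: 160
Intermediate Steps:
L(t, M) = M*(M + t) (L(t, M) = (M + t)*M = M*(M + t))
43*4 + L(-7, 3) = 43*4 + 3*(3 - 7) = 172 + 3*(-4) = 172 - 12 = 160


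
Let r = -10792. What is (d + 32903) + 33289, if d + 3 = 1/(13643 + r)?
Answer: 188704840/2851 ≈ 66189.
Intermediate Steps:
d = -8552/2851 (d = -3 + 1/(13643 - 10792) = -3 + 1/2851 = -8552/2851 ≈ -2.9996)
(d + 32903) + 33289 = (-8552/2851 + 32903) + 33289 = 93797901/2851 + 33289 = 188704840/2851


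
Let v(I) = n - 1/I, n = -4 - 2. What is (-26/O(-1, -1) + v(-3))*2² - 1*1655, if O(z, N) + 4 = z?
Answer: -24853/15 ≈ -1656.9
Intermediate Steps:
O(z, N) = -4 + z
n = -6
v(I) = -6 - 1/I
(-26/O(-1, -1) + v(-3))*2² - 1*1655 = (-26/(-4 - 1) + (-6 - 1/(-3)))*2² - 1*1655 = (-26/(-5) + (-6 - 1*(-⅓)))*4 - 1655 = (-26*(-⅕) + (-6 + ⅓))*4 - 1655 = (26/5 - 17/3)*4 - 1655 = -7/15*4 - 1655 = -28/15 - 1655 = -24853/15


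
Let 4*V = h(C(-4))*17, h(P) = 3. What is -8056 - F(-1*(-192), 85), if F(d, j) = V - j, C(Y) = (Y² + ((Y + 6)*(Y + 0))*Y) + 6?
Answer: -31935/4 ≈ -7983.8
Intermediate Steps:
C(Y) = 6 + Y² + Y²*(6 + Y) (C(Y) = (Y² + ((6 + Y)*Y)*Y) + 6 = (Y² + (Y*(6 + Y))*Y) + 6 = (Y² + Y²*(6 + Y)) + 6 = 6 + Y² + Y²*(6 + Y))
V = 51/4 (V = (3*17)/4 = (¼)*51 = 51/4 ≈ 12.750)
F(d, j) = 51/4 - j
-8056 - F(-1*(-192), 85) = -8056 - (51/4 - 1*85) = -8056 - (51/4 - 85) = -8056 - 1*(-289/4) = -8056 + 289/4 = -31935/4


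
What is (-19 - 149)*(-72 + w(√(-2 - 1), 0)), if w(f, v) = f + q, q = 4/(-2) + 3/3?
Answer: 12264 - 168*I*√3 ≈ 12264.0 - 290.98*I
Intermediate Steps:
q = -1 (q = 4*(-½) + 3*(⅓) = -2 + 1 = -1)
w(f, v) = -1 + f (w(f, v) = f - 1 = -1 + f)
(-19 - 149)*(-72 + w(√(-2 - 1), 0)) = (-19 - 149)*(-72 + (-1 + √(-2 - 1))) = -168*(-72 + (-1 + √(-3))) = -168*(-72 + (-1 + I*√3)) = -168*(-73 + I*√3) = 12264 - 168*I*√3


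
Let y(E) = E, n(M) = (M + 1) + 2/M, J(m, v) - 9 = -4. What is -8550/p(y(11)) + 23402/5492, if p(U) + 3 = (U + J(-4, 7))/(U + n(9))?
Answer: 1496458343/392678 ≈ 3810.9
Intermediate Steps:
J(m, v) = 5 (J(m, v) = 9 - 4 = 5)
n(M) = 1 + M + 2/M (n(M) = (1 + M) + 2/M = 1 + M + 2/M)
p(U) = -3 + (5 + U)/(92/9 + U) (p(U) = -3 + (U + 5)/(U + (1 + 9 + 2/9)) = -3 + (5 + U)/(U + (1 + 9 + 2*(⅑))) = -3 + (5 + U)/(U + (1 + 9 + 2/9)) = -3 + (5 + U)/(U + 92/9) = -3 + (5 + U)/(92/9 + U))
-8550/p(y(11)) + 23402/5492 = -8550*(92 + 9*11)/(3*(-77 - 6*11)) + 23402/5492 = -8550*(92 + 99)/(3*(-77 - 66)) + 23402*(1/5492) = -8550/(3*(-143)/191) + 11701/2746 = -8550/(3*(1/191)*(-143)) + 11701/2746 = -8550/(-429/191) + 11701/2746 = -8550*(-191/429) + 11701/2746 = 544350/143 + 11701/2746 = 1496458343/392678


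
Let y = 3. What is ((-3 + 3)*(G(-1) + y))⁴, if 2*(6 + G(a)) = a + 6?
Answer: 0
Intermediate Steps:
G(a) = -3 + a/2 (G(a) = -6 + (a + 6)/2 = -6 + (6 + a)/2 = -6 + (3 + a/2) = -3 + a/2)
((-3 + 3)*(G(-1) + y))⁴ = ((-3 + 3)*((-3 + (½)*(-1)) + 3))⁴ = (0*((-3 - ½) + 3))⁴ = (0*(-7/2 + 3))⁴ = (0*(-½))⁴ = 0⁴ = 0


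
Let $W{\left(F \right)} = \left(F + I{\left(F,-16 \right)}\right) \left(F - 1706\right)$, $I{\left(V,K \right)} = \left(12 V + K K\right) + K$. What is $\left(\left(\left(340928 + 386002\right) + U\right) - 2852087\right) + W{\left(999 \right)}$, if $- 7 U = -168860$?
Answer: $- \frac{80167662}{7} \approx -1.1453 \cdot 10^{7}$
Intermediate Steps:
$I{\left(V,K \right)} = K + K^{2} + 12 V$ ($I{\left(V,K \right)} = \left(12 V + K^{2}\right) + K = \left(K^{2} + 12 V\right) + K = K + K^{2} + 12 V$)
$U = \frac{168860}{7}$ ($U = \left(- \frac{1}{7}\right) \left(-168860\right) = \frac{168860}{7} \approx 24123.0$)
$W{\left(F \right)} = \left(-1706 + F\right) \left(240 + 13 F\right)$ ($W{\left(F \right)} = \left(F + \left(-16 + \left(-16\right)^{2} + 12 F\right)\right) \left(F - 1706\right) = \left(F + \left(-16 + 256 + 12 F\right)\right) \left(-1706 + F\right) = \left(F + \left(240 + 12 F\right)\right) \left(-1706 + F\right) = \left(240 + 13 F\right) \left(-1706 + F\right) = \left(-1706 + F\right) \left(240 + 13 F\right)$)
$\left(\left(\left(340928 + 386002\right) + U\right) - 2852087\right) + W{\left(999 \right)} = \left(\left(\left(340928 + 386002\right) + \frac{168860}{7}\right) - 2852087\right) - \left(22325502 - 12974013\right) = \left(\left(726930 + \frac{168860}{7}\right) - 2852087\right) - 9351489 = \left(\frac{5257370}{7} - 2852087\right) - 9351489 = - \frac{14707239}{7} - 9351489 = - \frac{80167662}{7}$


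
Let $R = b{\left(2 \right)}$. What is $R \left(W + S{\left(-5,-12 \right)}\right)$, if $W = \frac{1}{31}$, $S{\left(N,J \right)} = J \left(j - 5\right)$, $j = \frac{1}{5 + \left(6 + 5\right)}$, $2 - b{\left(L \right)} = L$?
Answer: $0$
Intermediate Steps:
$b{\left(L \right)} = 2 - L$
$j = \frac{1}{16}$ ($j = \frac{1}{5 + 11} = \frac{1}{16} \approx 0.0625$)
$S{\left(N,J \right)} = - \frac{79 J}{16}$ ($S{\left(N,J \right)} = J \left(\frac{1}{16} - 5\right) = J \left(- \frac{79}{16}\right) = - \frac{79 J}{16}$)
$R = 0$ ($R = 2 - 2 = 0$)
$W = \frac{1}{31} \approx 0.032258$
$R \left(W + S{\left(-5,-12 \right)}\right) = 0 \left(\frac{1}{31} - - \frac{237}{4}\right) = 0 \left(\frac{1}{31} + \frac{237}{4}\right) = 0 \cdot \frac{7351}{124} = 0$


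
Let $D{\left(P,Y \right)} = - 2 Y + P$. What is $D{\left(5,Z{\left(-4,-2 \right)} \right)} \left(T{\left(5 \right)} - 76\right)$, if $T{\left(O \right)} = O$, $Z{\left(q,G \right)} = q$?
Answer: $-923$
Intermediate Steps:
$D{\left(P,Y \right)} = P - 2 Y$
$D{\left(5,Z{\left(-4,-2 \right)} \right)} \left(T{\left(5 \right)} - 76\right) = \left(5 - -8\right) \left(5 - 76\right) = \left(5 + 8\right) \left(-71\right) = 13 \left(-71\right) = -923$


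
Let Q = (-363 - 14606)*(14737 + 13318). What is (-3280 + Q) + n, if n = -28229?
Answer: -419986804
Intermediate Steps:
Q = -419955295 (Q = -14969*28055 = -419955295)
(-3280 + Q) + n = (-3280 - 419955295) - 28229 = -419958575 - 28229 = -419986804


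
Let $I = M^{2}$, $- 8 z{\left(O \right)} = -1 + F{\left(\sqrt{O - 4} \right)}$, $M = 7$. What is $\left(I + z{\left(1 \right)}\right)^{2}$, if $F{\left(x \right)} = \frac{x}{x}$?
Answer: $2401$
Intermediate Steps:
$F{\left(x \right)} = 1$
$z{\left(O \right)} = 0$ ($z{\left(O \right)} = - \frac{-1 + 1}{8} = \left(- \frac{1}{8}\right) 0 = 0$)
$I = 49$ ($I = 7^{2} = 49$)
$\left(I + z{\left(1 \right)}\right)^{2} = \left(49 + 0\right)^{2} = 49^{2} = 2401$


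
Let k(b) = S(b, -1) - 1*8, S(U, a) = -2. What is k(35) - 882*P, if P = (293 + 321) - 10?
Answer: -532738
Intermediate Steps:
k(b) = -10 (k(b) = -2 - 1*8 = -2 - 8 = -10)
P = 604 (P = 614 - 10 = 604)
k(35) - 882*P = -10 - 882*604 = -10 - 532728 = -532738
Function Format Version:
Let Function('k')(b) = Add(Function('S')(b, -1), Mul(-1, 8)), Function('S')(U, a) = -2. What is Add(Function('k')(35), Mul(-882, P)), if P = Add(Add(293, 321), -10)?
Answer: -532738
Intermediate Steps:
Function('k')(b) = -10 (Function('k')(b) = Add(-2, Mul(-1, 8)) = Add(-2, -8) = -10)
P = 604 (P = Add(614, -10) = 604)
Add(Function('k')(35), Mul(-882, P)) = Add(-10, Mul(-882, 604)) = Add(-10, -532728) = -532738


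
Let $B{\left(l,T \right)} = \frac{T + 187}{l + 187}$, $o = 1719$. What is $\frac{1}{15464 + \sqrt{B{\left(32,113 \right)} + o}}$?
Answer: $\frac{1128872}{17456751021} - \frac{7 \sqrt{187099}}{17456751021} \approx 6.4493 \cdot 10^{-5}$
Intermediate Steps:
$B{\left(l,T \right)} = \frac{187 + T}{187 + l}$
$\frac{1}{15464 + \sqrt{B{\left(32,113 \right)} + o}} = \frac{1}{15464 + \sqrt{\frac{187 + 113}{187 + 32} + 1719}} = \frac{1}{15464 + \sqrt{\frac{1}{219} \cdot 300 + 1719}} = \frac{1}{15464 + \sqrt{\frac{100}{73} + 1719}} = \frac{1}{15464 + \sqrt{\frac{125587}{73}}} = \frac{1}{15464 + \frac{7 \sqrt{187099}}{73}}$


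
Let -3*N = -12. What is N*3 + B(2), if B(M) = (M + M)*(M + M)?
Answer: 28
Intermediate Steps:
N = 4 (N = -1/3*(-12) = 4)
B(M) = 4*M**2 (B(M) = (2*M)*(2*M) = 4*M**2)
N*3 + B(2) = 4*3 + 4*2**2 = 12 + 4*4 = 12 + 16 = 28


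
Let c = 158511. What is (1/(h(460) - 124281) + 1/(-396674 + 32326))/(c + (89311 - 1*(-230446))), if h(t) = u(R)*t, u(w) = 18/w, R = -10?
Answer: -489457/21800992560829776 ≈ -2.2451e-11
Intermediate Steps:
h(t) = -9*t/5 (h(t) = (18/(-10))*t = (18*(-⅒))*t = -9*t/5)
(1/(h(460) - 124281) + 1/(-396674 + 32326))/(c + (89311 - 1*(-230446))) = (1/(-9/5*460 - 124281) + 1/(-396674 + 32326))/(158511 + (89311 - 1*(-230446))) = (1/(-828 - 124281) + 1/(-364348))/(158511 + (89311 + 230446)) = (1/(-125109) - 1/364348)/(158511 + 319757) = (-1/125109 - 1/364348)/478268 = -489457/45583213932*1/478268 = -489457/21800992560829776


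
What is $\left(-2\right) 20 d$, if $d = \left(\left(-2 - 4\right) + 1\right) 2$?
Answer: $400$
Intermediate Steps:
$d = -10$ ($d = \left(-6 + 1\right) 2 = \left(-5\right) 2 = -10$)
$\left(-2\right) 20 d = \left(-2\right) 20 \left(-10\right) = \left(-40\right) \left(-10\right) = 400$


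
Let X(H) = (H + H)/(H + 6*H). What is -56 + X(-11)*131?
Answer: -130/7 ≈ -18.571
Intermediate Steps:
X(H) = 2/7 (X(H) = (2*H)/((7*H)) = (2*H)*(1/(7*H)) = 2/7)
-56 + X(-11)*131 = -56 + (2/7)*131 = -56 + 262/7 = -130/7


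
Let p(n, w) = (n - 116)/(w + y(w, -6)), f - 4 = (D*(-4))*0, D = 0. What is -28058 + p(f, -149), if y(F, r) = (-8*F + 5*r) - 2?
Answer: -28366750/1011 ≈ -28058.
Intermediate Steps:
y(F, r) = -2 - 8*F + 5*r
f = 4 (f = 4 + (0*(-4))*0 = 4 + 0*0 = 4 + 0 = 4)
p(n, w) = (-116 + n)/(-32 - 7*w) (p(n, w) = (n - 116)/(w + (-2 - 8*w + 5*(-6))) = (-116 + n)/(w + (-2 - 8*w - 30)) = (-116 + n)/(w + (-32 - 8*w)) = (-116 + n)/(-32 - 7*w))
-28058 + p(f, -149) = -28058 + (116 - 1*4)/(32 + 7*(-149)) = -28058 + (116 - 4)/(32 - 1043) = -28058 + 112/(-1011) = -28058 - 1/1011*112 = -28058 - 112/1011 = -28366750/1011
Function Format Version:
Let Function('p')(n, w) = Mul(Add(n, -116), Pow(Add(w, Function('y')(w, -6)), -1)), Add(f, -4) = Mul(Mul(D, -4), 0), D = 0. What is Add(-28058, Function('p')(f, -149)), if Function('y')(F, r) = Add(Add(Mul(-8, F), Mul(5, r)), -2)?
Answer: Rational(-28366750, 1011) ≈ -28058.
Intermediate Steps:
Function('y')(F, r) = Add(-2, Mul(-8, F), Mul(5, r))
f = 4 (f = Add(4, Mul(Mul(0, -4), 0)) = Add(4, Mul(0, 0)) = Add(4, 0) = 4)
Function('p')(n, w) = Mul(Pow(Add(-32, Mul(-7, w)), -1), Add(-116, n)) (Function('p')(n, w) = Mul(Add(n, -116), Pow(Add(w, Add(-2, Mul(-8, w), Mul(5, -6))), -1)) = Mul(Add(-116, n), Pow(Add(w, Add(-2, Mul(-8, w), -30)), -1)) = Mul(Add(-116, n), Pow(Add(w, Add(-32, Mul(-8, w))), -1)) = Mul(Add(-116, n), Pow(Add(-32, Mul(-7, w)), -1)) = Mul(Pow(Add(-32, Mul(-7, w)), -1), Add(-116, n)))
Add(-28058, Function('p')(f, -149)) = Add(-28058, Mul(Pow(Add(32, Mul(7, -149)), -1), Add(116, Mul(-1, 4)))) = Add(-28058, Mul(Pow(Add(32, -1043), -1), Add(116, -4))) = Add(-28058, Mul(Pow(-1011, -1), 112)) = Add(-28058, Mul(Rational(-1, 1011), 112)) = Add(-28058, Rational(-112, 1011)) = Rational(-28366750, 1011)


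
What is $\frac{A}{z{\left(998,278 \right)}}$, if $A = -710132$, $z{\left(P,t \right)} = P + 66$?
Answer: $- \frac{177533}{266} \approx -667.42$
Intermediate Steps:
$z{\left(P,t \right)} = 66 + P$
$\frac{A}{z{\left(998,278 \right)}} = - \frac{710132}{66 + 998} = - \frac{710132}{1064} = \left(-710132\right) \frac{1}{1064} = - \frac{177533}{266}$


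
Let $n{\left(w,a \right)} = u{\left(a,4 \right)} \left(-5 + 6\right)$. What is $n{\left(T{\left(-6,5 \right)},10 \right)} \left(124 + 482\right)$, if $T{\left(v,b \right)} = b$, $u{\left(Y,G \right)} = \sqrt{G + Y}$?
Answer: $606 \sqrt{14} \approx 2267.4$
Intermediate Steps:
$n{\left(w,a \right)} = \sqrt{4 + a}$ ($n{\left(w,a \right)} = \sqrt{4 + a} \left(-5 + 6\right) = \sqrt{4 + a} 1 = \sqrt{4 + a}$)
$n{\left(T{\left(-6,5 \right)},10 \right)} \left(124 + 482\right) = \sqrt{4 + 10} \left(124 + 482\right) = \sqrt{14} \cdot 606 = 606 \sqrt{14}$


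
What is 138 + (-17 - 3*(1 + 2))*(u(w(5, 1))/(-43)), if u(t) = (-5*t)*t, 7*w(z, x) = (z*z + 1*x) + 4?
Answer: 173766/2107 ≈ 82.471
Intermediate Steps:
w(z, x) = 4/7 + x/7 + z**2/7 (w(z, x) = ((z*z + 1*x) + 4)/7 = ((z**2 + x) + 4)/7 = ((x + z**2) + 4)/7 = (4 + x + z**2)/7 = 4/7 + x/7 + z**2/7)
u(t) = -5*t**2
138 + (-17 - 3*(1 + 2))*(u(w(5, 1))/(-43)) = 138 + (-17 - 3*(1 + 2))*(-5*(4/7 + (1/7)*1 + (1/7)*5**2)**2/(-43)) = 138 + (-17 - 3*3)*(-5*(4/7 + 1/7 + (1/7)*25)**2*(-1/43)) = 138 + (-17 - 1*9)*(-5*(4/7 + 1/7 + 25/7)**2*(-1/43)) = 138 + (-17 - 9)*(-5*(30/7)**2*(-1/43)) = 138 - 26*(-5*900/49)*(-1)/43 = 138 - (-117000)*(-1)/(49*43) = 138 - 26*4500/2107 = 138 - 117000/2107 = 173766/2107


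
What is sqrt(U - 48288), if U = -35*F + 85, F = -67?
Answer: I*sqrt(45858) ≈ 214.14*I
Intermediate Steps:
U = 2430 (U = -35*(-67) + 85 = 2345 + 85 = 2430)
sqrt(U - 48288) = sqrt(2430 - 48288) = sqrt(-45858) = I*sqrt(45858)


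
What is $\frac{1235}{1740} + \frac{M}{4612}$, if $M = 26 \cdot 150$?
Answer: $\frac{624091}{401244} \approx 1.5554$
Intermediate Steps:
$M = 3900$
$\frac{1235}{1740} + \frac{M}{4612} = \frac{1235}{1740} + \frac{3900}{4612} = 1235 \cdot \frac{1}{1740} + 3900 \cdot \frac{1}{4612} = \frac{247}{348} + \frac{975}{1153} = \frac{624091}{401244}$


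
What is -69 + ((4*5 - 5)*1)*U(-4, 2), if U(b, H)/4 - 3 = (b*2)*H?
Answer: -849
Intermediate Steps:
U(b, H) = 12 + 8*H*b (U(b, H) = 12 + 4*((b*2)*H) = 12 + 4*((2*b)*H) = 12 + 4*(2*H*b) = 12 + 8*H*b)
-69 + ((4*5 - 5)*1)*U(-4, 2) = -69 + ((4*5 - 5)*1)*(12 + 8*2*(-4)) = -69 + ((20 - 5)*1)*(12 - 64) = -69 + (15*1)*(-52) = -69 + 15*(-52) = -69 - 780 = -849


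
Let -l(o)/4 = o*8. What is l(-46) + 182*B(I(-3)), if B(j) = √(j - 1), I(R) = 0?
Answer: 1472 + 182*I ≈ 1472.0 + 182.0*I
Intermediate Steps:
l(o) = -32*o (l(o) = -4*o*8 = -32*o)
B(j) = √(-1 + j)
l(-46) + 182*B(I(-3)) = -32*(-46) + 182*√(-1 + 0) = 1472 + 182*√(-1) = 1472 + 182*I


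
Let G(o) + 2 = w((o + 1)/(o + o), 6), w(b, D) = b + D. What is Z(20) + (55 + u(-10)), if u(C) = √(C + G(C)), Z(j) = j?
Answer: 75 + I*√555/10 ≈ 75.0 + 2.3558*I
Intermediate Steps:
w(b, D) = D + b
G(o) = 4 + (1 + o)/(2*o) (G(o) = -2 + (6 + (o + 1)/(o + o)) = -2 + (6 + (1 + o)/((2*o))) = -2 + (6 + (1 + o)*(1/(2*o))) = -2 + (6 + (1 + o)/(2*o)) = 4 + (1 + o)/(2*o))
u(C) = √(C + (1 + 9*C)/(2*C))
Z(20) + (55 + u(-10)) = 20 + (55 + √(18 + 2/(-10) + 4*(-10))/2) = 20 + (55 + √(18 + 2*(-⅒) - 40)/2) = 20 + (55 + √(18 - ⅕ - 40)/2) = 20 + (55 + √(-111/5)/2) = 20 + (55 + (I*√555/5)/2) = 20 + (55 + I*√555/10) = 75 + I*√555/10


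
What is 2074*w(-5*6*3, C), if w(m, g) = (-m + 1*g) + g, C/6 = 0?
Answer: 186660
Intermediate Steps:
C = 0 (C = 6*0 = 0)
w(m, g) = -m + 2*g (w(m, g) = (-m + g) + g = (g - m) + g = -m + 2*g)
2074*w(-5*6*3, C) = 2074*(-(-5*6)*3 + 2*0) = 2074*(-(-30)*3 + 0) = 2074*(-1*(-90) + 0) = 2074*(90 + 0) = 2074*90 = 186660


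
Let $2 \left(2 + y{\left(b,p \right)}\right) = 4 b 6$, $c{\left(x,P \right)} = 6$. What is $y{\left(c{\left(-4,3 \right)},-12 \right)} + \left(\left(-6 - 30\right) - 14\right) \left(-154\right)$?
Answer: $7770$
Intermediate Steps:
$y{\left(b,p \right)} = -2 + 12 b$ ($y{\left(b,p \right)} = -2 + \frac{4 b 6}{2} = -2 + \frac{24 b}{2} = -2 + 12 b$)
$y{\left(c{\left(-4,3 \right)},-12 \right)} + \left(\left(-6 - 30\right) - 14\right) \left(-154\right) = \left(-2 + 12 \cdot 6\right) + \left(\left(-6 - 30\right) - 14\right) \left(-154\right) = \left(-2 + 72\right) + \left(-36 - 14\right) \left(-154\right) = 70 - -7700 = 70 + 7700 = 7770$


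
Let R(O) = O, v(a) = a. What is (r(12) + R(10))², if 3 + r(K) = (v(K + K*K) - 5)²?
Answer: 520204864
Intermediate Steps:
r(K) = -3 + (-5 + K + K²)² (r(K) = -3 + ((K + K*K) - 5)² = -3 + ((K + K²) - 5)² = -3 + (-5 + K + K²)²)
(r(12) + R(10))² = ((-3 + (-5 + 12*(1 + 12))²) + 10)² = ((-3 + (-5 + 12*13)²) + 10)² = ((-3 + (-5 + 156)²) + 10)² = ((-3 + 151²) + 10)² = ((-3 + 22801) + 10)² = (22798 + 10)² = 22808² = 520204864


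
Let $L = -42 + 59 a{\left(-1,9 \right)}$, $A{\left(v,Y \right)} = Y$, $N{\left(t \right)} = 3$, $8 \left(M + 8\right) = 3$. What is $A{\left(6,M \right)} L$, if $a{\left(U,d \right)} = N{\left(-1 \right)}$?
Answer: $- \frac{8235}{8} \approx -1029.4$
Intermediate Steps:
$M = - \frac{61}{8}$ ($M = -8 + \frac{1}{8} \cdot 3 = -8 + \frac{3}{8} = - \frac{61}{8} \approx -7.625$)
$a{\left(U,d \right)} = 3$
$L = 135$ ($L = -42 + 59 \cdot 3 = -42 + 177 = 135$)
$A{\left(6,M \right)} L = \left(- \frac{61}{8}\right) 135 = - \frac{8235}{8}$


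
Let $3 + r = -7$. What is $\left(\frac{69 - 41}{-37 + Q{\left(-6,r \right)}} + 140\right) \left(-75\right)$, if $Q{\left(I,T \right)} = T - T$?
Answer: $- \frac{386400}{37} \approx -10443.0$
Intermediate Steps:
$r = -10$ ($r = -3 - 7 = -10$)
$Q{\left(I,T \right)} = 0$
$\left(\frac{69 - 41}{-37 + Q{\left(-6,r \right)}} + 140\right) \left(-75\right) = \left(\frac{69 - 41}{-37 + 0} + 140\right) \left(-75\right) = \left(\frac{28}{-37} + 140\right) \left(-75\right) = \left(28 \left(- \frac{1}{37}\right) + 140\right) \left(-75\right) = \left(- \frac{28}{37} + 140\right) \left(-75\right) = \frac{5152}{37} \left(-75\right) = - \frac{386400}{37}$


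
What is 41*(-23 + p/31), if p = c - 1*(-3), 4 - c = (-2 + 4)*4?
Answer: -29274/31 ≈ -944.32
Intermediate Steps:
c = -4 (c = 4 - (-2 + 4)*4 = 4 - 2*4 = 4 - 1*8 = 4 - 8 = -4)
p = -1 (p = -4 - 1*(-3) = -4 + 3 = -1)
41*(-23 + p/31) = 41*(-23 - 1/31) = 41*(-714/31) = -29274/31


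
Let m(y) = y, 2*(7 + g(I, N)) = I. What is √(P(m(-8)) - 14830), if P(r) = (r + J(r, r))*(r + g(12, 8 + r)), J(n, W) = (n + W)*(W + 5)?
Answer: 7*I*√310 ≈ 123.25*I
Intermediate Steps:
J(n, W) = (5 + W)*(W + n) (J(n, W) = (W + n)*(5 + W) = (5 + W)*(W + n))
g(I, N) = -7 + I/2
P(r) = (-1 + r)*(2*r² + 11*r) (P(r) = (r + (r² + 5*r + 5*r + r*r))*(r + (-7 + (½)*12)) = (r + (r² + 5*r + 5*r + r²))*(r + (-7 + 6)) = (r + (2*r² + 10*r))*(r - 1) = (2*r² + 11*r)*(-1 + r) = (-1 + r)*(2*r² + 11*r))
√(P(m(-8)) - 14830) = √(-8*(-11 - 1*(-8) + 2*(-8)*(5 - 8)) - 14830) = √(-8*(-11 + 8 + 2*(-8)*(-3)) - 14830) = √(-8*(-11 + 8 + 48) - 14830) = √(-8*45 - 14830) = √(-360 - 14830) = √(-15190) = 7*I*√310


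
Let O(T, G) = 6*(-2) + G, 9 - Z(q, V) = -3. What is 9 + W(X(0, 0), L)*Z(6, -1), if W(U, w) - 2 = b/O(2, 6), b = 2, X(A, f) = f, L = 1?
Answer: 29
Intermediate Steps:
Z(q, V) = 12 (Z(q, V) = 9 - 1*(-3) = 9 + 3 = 12)
O(T, G) = -12 + G
W(U, w) = 5/3 (W(U, w) = 2 + 2/(-12 + 6) = 2 + 2/(-6) = 2 + 2*(-⅙) = 2 - ⅓ = 5/3)
9 + W(X(0, 0), L)*Z(6, -1) = 9 + (5/3)*12 = 9 + 20 = 29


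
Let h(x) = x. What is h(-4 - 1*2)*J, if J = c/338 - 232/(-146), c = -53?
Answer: -106017/12337 ≈ -8.5934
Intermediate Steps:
J = 35339/24674 (J = -53/338 - 232/(-146) = -53*1/338 - 232*(-1/146) = -53/338 + 116/73 = 35339/24674 ≈ 1.4322)
h(-4 - 1*2)*J = (-4 - 1*2)*(35339/24674) = (-4 - 2)*(35339/24674) = -6*35339/24674 = -106017/12337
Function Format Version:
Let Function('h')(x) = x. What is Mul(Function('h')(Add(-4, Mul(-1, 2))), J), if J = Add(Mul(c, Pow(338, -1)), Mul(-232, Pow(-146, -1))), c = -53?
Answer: Rational(-106017, 12337) ≈ -8.5934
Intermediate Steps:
J = Rational(35339, 24674) (J = Add(Mul(-53, Pow(338, -1)), Mul(-232, Pow(-146, -1))) = Add(Mul(-53, Rational(1, 338)), Mul(-232, Rational(-1, 146))) = Add(Rational(-53, 338), Rational(116, 73)) = Rational(35339, 24674) ≈ 1.4322)
Mul(Function('h')(Add(-4, Mul(-1, 2))), J) = Mul(Add(-4, Mul(-1, 2)), Rational(35339, 24674)) = Mul(Add(-4, -2), Rational(35339, 24674)) = Mul(-6, Rational(35339, 24674)) = Rational(-106017, 12337)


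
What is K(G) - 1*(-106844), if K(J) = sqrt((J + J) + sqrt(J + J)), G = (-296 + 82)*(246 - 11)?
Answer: 106844 + sqrt(-100580 + 2*I*sqrt(25145)) ≈ 1.0684e+5 + 317.14*I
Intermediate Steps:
G = -50290 (G = -214*235 = -50290)
K(J) = sqrt(2*J + sqrt(2)*sqrt(J)) (K(J) = sqrt(2*J + sqrt(2*J)) = sqrt(2*J + sqrt(2)*sqrt(J)))
K(G) - 1*(-106844) = sqrt(2*(-50290) + sqrt(2)*sqrt(-50290)) - 1*(-106844) = sqrt(-100580 + sqrt(2)*(I*sqrt(50290))) + 106844 = sqrt(-100580 + 2*I*sqrt(25145)) + 106844 = 106844 + sqrt(-100580 + 2*I*sqrt(25145))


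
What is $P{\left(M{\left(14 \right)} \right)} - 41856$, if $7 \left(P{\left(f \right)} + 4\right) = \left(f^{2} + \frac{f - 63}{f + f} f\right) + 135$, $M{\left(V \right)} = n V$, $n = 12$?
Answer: $- \frac{529217}{14} \approx -37801.0$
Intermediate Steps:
$M{\left(V \right)} = 12 V$
$P{\left(f \right)} = \frac{151}{14} + \frac{f^{2}}{7} + \frac{f}{14}$ ($P{\left(f \right)} = -4 + \frac{\left(f^{2} + \frac{f - 63}{f + f} f\right) + 135}{7} = -4 + \frac{\left(f^{2} + \frac{-63 + f}{2 f} f\right) + 135}{7} = -4 + \frac{\left(f^{2} + \left(- \frac{63}{2} + \frac{f}{2}\right)\right) + 135}{7} = -4 + \frac{\left(- \frac{63}{2} + f^{2} + \frac{f}{2}\right) + 135}{7} = -4 + \frac{\frac{207}{2} + f^{2} + \frac{f}{2}}{7} = -4 + \left(\frac{207}{14} + \frac{f^{2}}{7} + \frac{f}{14}\right) = \frac{151}{14} + \frac{f^{2}}{7} + \frac{f}{14}$)
$P{\left(M{\left(14 \right)} \right)} - 41856 = \left(\frac{151}{14} + \frac{\left(12 \cdot 14\right)^{2}}{7} + \frac{12 \cdot 14}{14}\right) - 41856 = \left(\frac{151}{14} + \frac{168^{2}}{7} + \frac{1}{14} \cdot 168\right) - 41856 = \left(\frac{151}{14} + \frac{1}{7} \cdot 28224 + 12\right) - 41856 = \left(\frac{151}{14} + 4032 + 12\right) - 41856 = \frac{56767}{14} - 41856 = - \frac{529217}{14}$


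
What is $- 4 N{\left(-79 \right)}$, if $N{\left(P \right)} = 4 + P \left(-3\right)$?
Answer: $-964$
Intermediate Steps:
$N{\left(P \right)} = 4 - 3 P$
$- 4 N{\left(-79 \right)} = - 4 \left(4 - -237\right) = - 4 \left(4 + 237\right) = \left(-4\right) 241 = -964$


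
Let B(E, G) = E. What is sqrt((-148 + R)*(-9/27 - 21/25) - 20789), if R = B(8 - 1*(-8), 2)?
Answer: 3*I*sqrt(57317)/5 ≈ 143.65*I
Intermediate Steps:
R = 16 (R = 8 - 1*(-8) = 8 + 8 = 16)
sqrt((-148 + R)*(-9/27 - 21/25) - 20789) = sqrt((-148 + 16)*(-9/27 - 21/25) - 20789) = sqrt(-132*(-9*1/27 - 21*1/25) - 20789) = sqrt(-132*(-1/3 - 21/25) - 20789) = sqrt(-132*(-88/75) - 20789) = sqrt(3872/25 - 20789) = sqrt(-515853/25) = 3*I*sqrt(57317)/5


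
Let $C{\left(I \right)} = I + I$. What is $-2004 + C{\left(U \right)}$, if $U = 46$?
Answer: $-1912$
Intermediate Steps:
$C{\left(I \right)} = 2 I$
$-2004 + C{\left(U \right)} = -2004 + 2 \cdot 46 = -2004 + 92 = -1912$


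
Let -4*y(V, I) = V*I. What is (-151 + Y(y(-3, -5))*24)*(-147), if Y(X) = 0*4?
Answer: 22197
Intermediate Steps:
y(V, I) = -I*V/4 (y(V, I) = -V*I/4 = -I*V/4)
Y(X) = 0
(-151 + Y(y(-3, -5))*24)*(-147) = (-151 + 0*24)*(-147) = (-151 + 0)*(-147) = -151*(-147) = 22197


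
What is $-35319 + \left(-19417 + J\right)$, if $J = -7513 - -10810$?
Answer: $-51439$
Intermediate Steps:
$J = 3297$ ($J = -7513 + 10810 = 3297$)
$-35319 + \left(-19417 + J\right) = -35319 + \left(-19417 + 3297\right) = -35319 - 16120 = -51439$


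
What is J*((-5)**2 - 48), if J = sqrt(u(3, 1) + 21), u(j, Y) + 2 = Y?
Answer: -46*sqrt(5) ≈ -102.86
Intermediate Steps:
u(j, Y) = -2 + Y
J = 2*sqrt(5) (J = sqrt((-2 + 1) + 21) = sqrt(-1 + 21) = sqrt(20) = 2*sqrt(5) ≈ 4.4721)
J*((-5)**2 - 48) = (2*sqrt(5))*((-5)**2 - 48) = (2*sqrt(5))*(25 - 48) = (2*sqrt(5))*(-23) = -46*sqrt(5)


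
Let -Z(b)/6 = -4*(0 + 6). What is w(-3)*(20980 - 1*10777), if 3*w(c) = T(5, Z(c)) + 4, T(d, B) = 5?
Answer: 30609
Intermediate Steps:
Z(b) = 144 (Z(b) = -(-24)*(0 + 6) = -(-24)*6 = -6*(-24) = 144)
w(c) = 3 (w(c) = (5 + 4)/3 = (1/3)*9 = 3)
w(-3)*(20980 - 1*10777) = 3*(20980 - 1*10777) = 3*(20980 - 10777) = 3*10203 = 30609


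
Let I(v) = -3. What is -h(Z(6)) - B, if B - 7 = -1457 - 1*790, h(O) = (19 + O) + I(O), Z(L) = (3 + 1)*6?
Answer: 2200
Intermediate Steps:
Z(L) = 24 (Z(L) = 4*6 = 24)
h(O) = 16 + O (h(O) = (19 + O) - 3 = 16 + O)
B = -2240 (B = 7 + (-1457 - 1*790) = 7 + (-1457 - 790) = 7 - 2247 = -2240)
-h(Z(6)) - B = -(16 + 24) - 1*(-2240) = -1*40 + 2240 = -40 + 2240 = 2200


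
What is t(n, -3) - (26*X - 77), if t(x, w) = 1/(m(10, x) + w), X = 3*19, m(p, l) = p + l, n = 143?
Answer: -210749/150 ≈ -1405.0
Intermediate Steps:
m(p, l) = l + p
X = 57
t(x, w) = 1/(10 + w + x) (t(x, w) = 1/((x + 10) + w) = 1/((10 + x) + w) = 1/(10 + w + x))
t(n, -3) - (26*X - 77) = 1/(10 - 3 + 143) - (26*57 - 77) = 1/150 - (1482 - 77) = 1/150 - 1*1405 = 1/150 - 1405 = -210749/150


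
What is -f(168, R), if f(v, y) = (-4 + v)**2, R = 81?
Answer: -26896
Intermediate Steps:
-f(168, R) = -(-4 + 168)**2 = -1*164**2 = -1*26896 = -26896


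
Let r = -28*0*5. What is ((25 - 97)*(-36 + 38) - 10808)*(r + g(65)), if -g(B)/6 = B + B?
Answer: 8542560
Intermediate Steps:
r = 0 (r = 0*5 = 0)
g(B) = -12*B (g(B) = -6*(B + B) = -12*B)
((25 - 97)*(-36 + 38) - 10808)*(r + g(65)) = ((25 - 97)*(-36 + 38) - 10808)*(0 - 12*65) = (-72*2 - 10808)*(0 - 780) = (-144 - 10808)*(-780) = -10952*(-780) = 8542560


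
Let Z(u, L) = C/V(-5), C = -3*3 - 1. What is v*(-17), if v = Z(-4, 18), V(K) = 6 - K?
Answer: 170/11 ≈ 15.455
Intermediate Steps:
C = -10 (C = -9 - 1 = -10)
Z(u, L) = -10/11 (Z(u, L) = -10/(6 - 1*(-5)) = -10/(6 + 5) = -10/11)
v = -10/11 ≈ -0.90909
v*(-17) = -10/11*(-17) = 170/11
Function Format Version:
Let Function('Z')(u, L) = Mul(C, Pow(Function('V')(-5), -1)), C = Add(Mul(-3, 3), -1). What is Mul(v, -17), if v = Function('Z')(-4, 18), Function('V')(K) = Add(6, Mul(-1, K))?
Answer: Rational(170, 11) ≈ 15.455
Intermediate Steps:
C = -10 (C = Add(-9, -1) = -10)
Function('Z')(u, L) = Rational(-10, 11) (Function('Z')(u, L) = Mul(-10, Pow(Add(6, Mul(-1, -5)), -1)) = Mul(-10, Pow(Add(6, 5), -1)) = Mul(-10, Pow(11, -1)) = Mul(-10, Rational(1, 11)) = Rational(-10, 11))
v = Rational(-10, 11) ≈ -0.90909
Mul(v, -17) = Mul(Rational(-10, 11), -17) = Rational(170, 11)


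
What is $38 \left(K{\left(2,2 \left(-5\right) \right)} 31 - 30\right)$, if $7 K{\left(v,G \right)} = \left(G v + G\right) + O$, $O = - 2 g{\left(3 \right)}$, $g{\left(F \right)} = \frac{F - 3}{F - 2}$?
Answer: $- \frac{43320}{7} \approx -6188.6$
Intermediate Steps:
$g{\left(F \right)} = \frac{-3 + F}{-2 + F}$
$O = 0$ ($O = - 2 \frac{-3 + 3}{-2 + 3} = - 2 \cdot 1^{-1} \cdot 0 = - 2 \cdot 1 \cdot 0 = \left(-2\right) 0 = 0$)
$K{\left(v,G \right)} = \frac{G}{7} + \frac{G v}{7}$ ($K{\left(v,G \right)} = \frac{\left(G v + G\right) + 0}{7} = \frac{\left(G + G v\right) + 0}{7} = \frac{G + G v}{7} = \frac{G}{7} + \frac{G v}{7}$)
$38 \left(K{\left(2,2 \left(-5\right) \right)} 31 - 30\right) = 38 \left(\frac{2 \left(-5\right) \left(1 + 2\right)}{7} \cdot 31 - 30\right) = 38 \left(\frac{1}{7} \left(-10\right) 3 \cdot 31 - 30\right) = 38 \left(\left(- \frac{30}{7}\right) 31 - 30\right) = 38 \left(- \frac{930}{7} - 30\right) = 38 \left(- \frac{1140}{7}\right) = - \frac{43320}{7}$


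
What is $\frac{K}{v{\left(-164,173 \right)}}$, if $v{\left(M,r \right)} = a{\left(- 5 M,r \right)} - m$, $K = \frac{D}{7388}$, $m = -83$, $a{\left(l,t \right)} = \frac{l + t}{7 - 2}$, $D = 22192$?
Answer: $\frac{6935}{650144} \approx 0.010667$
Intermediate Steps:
$a{\left(l,t \right)} = \frac{l}{5} + \frac{t}{5}$ ($a{\left(l,t \right)} = \frac{l + t}{5} = \left(l + t\right) \frac{1}{5} = \frac{l}{5} + \frac{t}{5}$)
$K = \frac{5548}{1847}$ ($K = \frac{22192}{7388} = 22192 \cdot \frac{1}{7388} = \frac{5548}{1847} \approx 3.0038$)
$v{\left(M,r \right)} = 83 - M + \frac{r}{5}$ ($v{\left(M,r \right)} = \left(\frac{\left(-5\right) M}{5} + \frac{r}{5}\right) - -83 = \left(- M + \frac{r}{5}\right) + 83 = 83 - M + \frac{r}{5}$)
$\frac{K}{v{\left(-164,173 \right)}} = \frac{5548}{1847 \left(83 - -164 + \frac{1}{5} \cdot 173\right)} = \frac{5548}{1847 \left(83 + 164 + \frac{173}{5}\right)} = \frac{5548}{1847 \cdot \frac{1408}{5}} = \frac{5548}{1847} \cdot \frac{5}{1408} = \frac{6935}{650144}$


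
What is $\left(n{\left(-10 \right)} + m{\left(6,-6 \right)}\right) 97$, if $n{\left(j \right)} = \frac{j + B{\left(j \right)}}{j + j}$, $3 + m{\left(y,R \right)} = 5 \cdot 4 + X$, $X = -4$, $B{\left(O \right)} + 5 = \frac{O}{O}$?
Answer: $\frac{13289}{10} \approx 1328.9$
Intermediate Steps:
$B{\left(O \right)} = -4$ ($B{\left(O \right)} = -5 + \frac{O}{O} = -5 + 1 = -4$)
$m{\left(y,R \right)} = 13$ ($m{\left(y,R \right)} = -3 + \left(5 \cdot 4 - 4\right) = -3 + \left(20 - 4\right) = -3 + 16 = 13$)
$n{\left(j \right)} = \frac{-4 + j}{2 j}$ ($n{\left(j \right)} = \frac{j - 4}{j + j} = \frac{-4 + j}{2 j}$)
$\left(n{\left(-10 \right)} + m{\left(6,-6 \right)}\right) 97 = \left(\frac{-4 - 10}{2 \left(-10\right)} + 13\right) 97 = \left(\frac{1}{2} \left(- \frac{1}{10}\right) \left(-14\right) + 13\right) 97 = \left(\frac{7}{10} + 13\right) 97 = \frac{137}{10} \cdot 97 = \frac{13289}{10}$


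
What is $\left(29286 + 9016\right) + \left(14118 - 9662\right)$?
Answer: $42758$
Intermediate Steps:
$\left(29286 + 9016\right) + \left(14118 - 9662\right) = 38302 + 4456 = 42758$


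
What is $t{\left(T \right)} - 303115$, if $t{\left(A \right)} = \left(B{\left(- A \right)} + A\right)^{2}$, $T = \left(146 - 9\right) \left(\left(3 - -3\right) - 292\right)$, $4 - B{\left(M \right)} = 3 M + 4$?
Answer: $24563362869$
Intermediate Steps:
$B{\left(M \right)} = - 3 M$ ($B{\left(M \right)} = 4 - \left(3 M + 4\right) = 4 - \left(4 + 3 M\right) = - 3 M$)
$T = -39182$ ($T = 137 \left(\left(3 + 3\right) - 292\right) = 137 \left(6 - 292\right) = 137 \left(-286\right) = -39182$)
$t{\left(A \right)} = 16 A^{2}$ ($t{\left(A \right)} = \left(- 3 \left(- A\right) + A\right)^{2} = \left(3 A + A\right)^{2} = \left(4 A\right)^{2} = 16 A^{2}$)
$t{\left(T \right)} - 303115 = 16 \left(-39182\right)^{2} - 303115 = 16 \cdot 1535229124 - 303115 = 24563665984 - 303115 = 24563362869$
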